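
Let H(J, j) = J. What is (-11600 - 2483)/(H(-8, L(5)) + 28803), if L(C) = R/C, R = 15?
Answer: -14083/28795 ≈ -0.48908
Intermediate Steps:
L(C) = 15/C
(-11600 - 2483)/(H(-8, L(5)) + 28803) = (-11600 - 2483)/(-8 + 28803) = -14083/28795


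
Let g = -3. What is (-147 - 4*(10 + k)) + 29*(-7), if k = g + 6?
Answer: -402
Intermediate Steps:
k = 3 (k = -3 + 6 = 3)
(-147 - 4*(10 + k)) + 29*(-7) = (-147 - 4*(10 + 3)) + 29*(-7) = (-147 - 4*13) - 203 = (-147 - 52) - 203 = -199 - 203 = -402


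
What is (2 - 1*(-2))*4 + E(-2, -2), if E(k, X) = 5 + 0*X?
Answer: 21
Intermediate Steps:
E(k, X) = 5 (E(k, X) = 5 + 0 = 5)
(2 - 1*(-2))*4 + E(-2, -2) = (2 - 1*(-2))*4 + 5 = (2 + 2)*4 + 5 = 4*4 + 5 = 16 + 5 = 21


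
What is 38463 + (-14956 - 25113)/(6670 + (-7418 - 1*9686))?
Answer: 401363011/10434 ≈ 38467.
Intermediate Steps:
38463 + (-14956 - 25113)/(6670 + (-7418 - 1*9686)) = 38463 - 40069/(6670 + (-7418 - 9686)) = 38463 - 40069/(6670 - 17104) = 38463 - 40069/(-10434) = 38463 - 40069*(-1/10434) = 38463 + 40069/10434 = 401363011/10434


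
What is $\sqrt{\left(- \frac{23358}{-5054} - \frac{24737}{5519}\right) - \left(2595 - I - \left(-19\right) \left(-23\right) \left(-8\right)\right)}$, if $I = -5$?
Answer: $\frac{i \sqrt{3284423021604718}}{734027} \approx 78.076 i$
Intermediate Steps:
$\sqrt{\left(- \frac{23358}{-5054} - \frac{24737}{5519}\right) - \left(2595 - I - \left(-19\right) \left(-23\right) \left(-8\right)\right)} = \sqrt{\left(- \frac{23358}{-5054} - \frac{24737}{5519}\right) + \left(\left(-5 + \left(-19\right) \left(-23\right) \left(-8\right)\right) - 2595\right)} = \sqrt{\left(\left(-23358\right) \left(- \frac{1}{5054}\right) - \frac{24737}{5519}\right) + \left(\left(-5 + 437 \left(-8\right)\right) - 2595\right)} = \sqrt{\left(\frac{11679}{2527} - \frac{24737}{5519}\right) - 6096} = \sqrt{\frac{1946002}{13946513} - 6096} = \sqrt{- \frac{85015997246}{13946513}} = \frac{i \sqrt{3284423021604718}}{734027}$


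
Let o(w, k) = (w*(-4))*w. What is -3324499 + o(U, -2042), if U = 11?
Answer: -3324983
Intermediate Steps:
o(w, k) = -4*w**2 (o(w, k) = (-4*w)*w = -4*w**2)
-3324499 + o(U, -2042) = -3324499 - 4*11**2 = -3324499 - 4*121 = -3324499 - 484 = -3324983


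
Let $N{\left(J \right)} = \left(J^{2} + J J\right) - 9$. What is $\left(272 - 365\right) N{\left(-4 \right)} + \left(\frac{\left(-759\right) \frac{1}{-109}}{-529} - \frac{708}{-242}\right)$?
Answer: $- \frac{647975748}{303347} \approx -2136.1$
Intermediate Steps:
$N{\left(J \right)} = -9 + 2 J^{2}$ ($N{\left(J \right)} = \left(J^{2} + J^{2}\right) - 9 = 2 J^{2} - 9 = -9 + 2 J^{2}$)
$\left(272 - 365\right) N{\left(-4 \right)} + \left(\frac{\left(-759\right) \frac{1}{-109}}{-529} - \frac{708}{-242}\right) = \left(272 - 365\right) \left(-9 + 2 \left(-4\right)^{2}\right) + \left(\frac{\left(-759\right) \frac{1}{-109}}{-529} - \frac{708}{-242}\right) = - 93 \left(-9 + 2 \cdot 16\right) + \left(\left(-759\right) \left(- \frac{1}{109}\right) \left(- \frac{1}{529}\right) - - \frac{354}{121}\right) = - 93 \left(-9 + 32\right) + \left(\frac{759}{109} \left(- \frac{1}{529}\right) + \frac{354}{121}\right) = \left(-93\right) 23 + \left(- \frac{33}{2507} + \frac{354}{121}\right) = -2139 + \frac{883485}{303347} = - \frac{647975748}{303347}$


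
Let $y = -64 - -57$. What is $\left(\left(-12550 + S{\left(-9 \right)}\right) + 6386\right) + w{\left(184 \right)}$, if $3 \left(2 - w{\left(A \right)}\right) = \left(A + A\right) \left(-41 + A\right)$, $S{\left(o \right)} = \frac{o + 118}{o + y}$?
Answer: $- \frac{1138087}{48} \approx -23710.0$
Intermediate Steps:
$y = -7$ ($y = -64 + 57 = -7$)
$S{\left(o \right)} = \frac{118 + o}{-7 + o}$ ($S{\left(o \right)} = \frac{o + 118}{o - 7} = \frac{118 + o}{-7 + o}$)
$w{\left(A \right)} = 2 - \frac{2 A \left(-41 + A\right)}{3}$ ($w{\left(A \right)} = 2 - \frac{\left(A + A\right) \left(-41 + A\right)}{3} = 2 - \frac{2 A \left(-41 + A\right)}{3}$)
$\left(\left(-12550 + S{\left(-9 \right)}\right) + 6386\right) + w{\left(184 \right)} = \left(\left(-12550 + \frac{118 - 9}{-7 - 9}\right) + 6386\right) + \left(2 - \frac{2 \cdot 184^{2}}{3} + \frac{82}{3} \cdot 184\right) = \left(\left(-12550 + \frac{1}{-16} \cdot 109\right) + 6386\right) + \left(2 - \frac{67712}{3} + \frac{15088}{3}\right) = \left(\left(-12550 - \frac{109}{16}\right) + 6386\right) + \left(2 - \frac{67712}{3} + \frac{15088}{3}\right) = \left(\left(-12550 - \frac{109}{16}\right) + 6386\right) - \frac{52618}{3} = \left(- \frac{200909}{16} + 6386\right) - \frac{52618}{3} = - \frac{98733}{16} - \frac{52618}{3} = - \frac{1138087}{48}$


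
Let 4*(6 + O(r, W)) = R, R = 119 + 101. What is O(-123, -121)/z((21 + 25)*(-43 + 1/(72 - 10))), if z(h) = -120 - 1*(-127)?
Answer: 7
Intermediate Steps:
R = 220
O(r, W) = 49 (O(r, W) = -6 + (¼)*220 = -6 + 55 = 49)
z(h) = 7 (z(h) = -120 + 127 = 7)
O(-123, -121)/z((21 + 25)*(-43 + 1/(72 - 10))) = 49/7 = 49*(⅐) = 7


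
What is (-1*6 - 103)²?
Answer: 11881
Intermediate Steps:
(-1*6 - 103)² = (-6 - 103)² = (-109)² = 11881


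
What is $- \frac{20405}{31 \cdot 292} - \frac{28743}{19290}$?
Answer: $- \frac{108965681}{29102180} \approx -3.7442$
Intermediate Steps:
$- \frac{20405}{31 \cdot 292} - \frac{28743}{19290} = - \frac{20405}{9052} - \frac{9581}{6430} = - \frac{108965681}{29102180}$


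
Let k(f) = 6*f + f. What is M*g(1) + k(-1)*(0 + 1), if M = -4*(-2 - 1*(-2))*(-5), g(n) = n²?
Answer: -7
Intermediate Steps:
k(f) = 7*f
M = 0 (M = -4*(-2 + 2)*(-5) = -4*0*(-5) = 0*(-5) = 0)
M*g(1) + k(-1)*(0 + 1) = 0*1² + (7*(-1))*(0 + 1) = 0*1 - 7*1 = 0 - 7 = -7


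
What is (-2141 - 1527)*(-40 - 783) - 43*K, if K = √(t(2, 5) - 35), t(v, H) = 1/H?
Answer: 3018764 - 43*I*√870/5 ≈ 3.0188e+6 - 253.66*I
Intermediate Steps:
K = I*√870/5 (K = √(1/5 - 35) = √(⅕ - 35) = √(-174/5) = I*√870/5 ≈ 5.8992*I)
(-2141 - 1527)*(-40 - 783) - 43*K = (-2141 - 1527)*(-40 - 783) - 43*I*√870/5 = -3668*(-823) - 43*I*√870/5 = 3018764 - 43*I*√870/5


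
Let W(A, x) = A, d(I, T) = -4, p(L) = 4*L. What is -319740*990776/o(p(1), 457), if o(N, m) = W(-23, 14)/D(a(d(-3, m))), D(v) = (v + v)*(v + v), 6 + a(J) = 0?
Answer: 45617863426560/23 ≈ 1.9834e+12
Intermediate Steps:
a(J) = -6 (a(J) = -6 + 0 = -6)
D(v) = 4*v**2 (D(v) = (2*v)*(2*v) = 4*v**2)
o(N, m) = -23/144 (o(N, m) = -23/(4*(-6)**2) = -23/(4*36) = -23/144)
-319740*990776/o(p(1), 457) = -319740/((-23/144/990776)) = -319740/((-23/144*1/990776)) = -319740/(-23/142671744) = -319740*(-142671744/23) = 45617863426560/23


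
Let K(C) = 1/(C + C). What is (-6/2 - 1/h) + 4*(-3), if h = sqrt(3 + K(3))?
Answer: -15 - sqrt(114)/19 ≈ -15.562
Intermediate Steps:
K(C) = 1/(2*C)
h = sqrt(114)/6 (h = sqrt(3 + (1/2)/3) = sqrt(3 + (1/2)*(1/3)) = sqrt(3 + 1/6) = sqrt(19/6) = sqrt(114)/6 ≈ 1.7795)
(-6/2 - 1/h) + 4*(-3) = (-6/2 - 1/(sqrt(114)/6)) + 4*(-3) = (-6*1/2 - sqrt(114)/19) - 12 = (-3 - sqrt(114)/19) - 12 = -15 - sqrt(114)/19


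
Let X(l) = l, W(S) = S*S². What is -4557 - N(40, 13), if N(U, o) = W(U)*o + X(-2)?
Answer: -836555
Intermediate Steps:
W(S) = S³
N(U, o) = -2 + o*U³ (N(U, o) = U³*o - 2 = o*U³ - 2 = -2 + o*U³)
-4557 - N(40, 13) = -4557 - (-2 + 13*40³) = -4557 - (-2 + 13*64000) = -4557 - (-2 + 832000) = -4557 - 1*831998 = -4557 - 831998 = -836555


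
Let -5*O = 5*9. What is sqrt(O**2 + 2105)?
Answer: sqrt(2186) ≈ 46.755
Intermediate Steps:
O = -9 ≈ -9.0000
sqrt(O**2 + 2105) = sqrt((-9)**2 + 2105) = sqrt(81 + 2105) = sqrt(2186)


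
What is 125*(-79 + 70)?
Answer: -1125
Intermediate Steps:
125*(-79 + 70) = 125*(-9) = -1125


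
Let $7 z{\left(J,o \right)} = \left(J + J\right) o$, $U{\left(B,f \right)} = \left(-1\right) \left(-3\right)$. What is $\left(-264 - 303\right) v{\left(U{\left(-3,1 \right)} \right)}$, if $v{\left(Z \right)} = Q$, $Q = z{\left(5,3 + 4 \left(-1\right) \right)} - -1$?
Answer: $243$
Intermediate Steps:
$U{\left(B,f \right)} = 3$
$z{\left(J,o \right)} = \frac{2 J o}{7}$ ($z{\left(J,o \right)} = \frac{\left(J + J\right) o}{7} = \frac{2 J o}{7}$)
$Q = - \frac{3}{7}$ ($Q = \frac{2}{7} \cdot 5 \left(3 + 4 \left(-1\right)\right) - -1 = \frac{2}{7} \cdot 5 \left(3 - 4\right) + 1 = \frac{2}{7} \cdot 5 \left(-1\right) + 1 = - \frac{10}{7} + 1 = - \frac{3}{7} \approx -0.42857$)
$v{\left(Z \right)} = - \frac{3}{7}$
$\left(-264 - 303\right) v{\left(U{\left(-3,1 \right)} \right)} = \left(-264 - 303\right) \left(- \frac{3}{7}\right) = \left(-567\right) \left(- \frac{3}{7}\right) = 243$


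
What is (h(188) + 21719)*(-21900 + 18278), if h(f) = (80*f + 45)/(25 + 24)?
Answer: -558468936/7 ≈ -7.9781e+7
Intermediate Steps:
h(f) = 45/49 + 80*f/49 (h(f) = (45 + 80*f)/49 = (45 + 80*f)*(1/49) = 45/49 + 80*f/49)
(h(188) + 21719)*(-21900 + 18278) = ((45/49 + (80/49)*188) + 21719)*(-21900 + 18278) = ((45/49 + 15040/49) + 21719)*(-3622) = (2155/7 + 21719)*(-3622) = (154188/7)*(-3622) = -558468936/7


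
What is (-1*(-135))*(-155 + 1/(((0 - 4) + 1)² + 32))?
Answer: -857790/41 ≈ -20922.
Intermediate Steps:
(-1*(-135))*(-155 + 1/(((0 - 4) + 1)² + 32)) = 135*(-155 + 1/((-4 + 1)² + 32)) = 135*(-155 + 1/((-3)² + 32)) = 135*(-155 + 1/(9 + 32)) = 135*(-155 + 1/41) = 135*(-6354/41) = -857790/41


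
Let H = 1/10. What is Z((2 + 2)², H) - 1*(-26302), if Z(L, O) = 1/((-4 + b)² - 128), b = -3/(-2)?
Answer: 12809070/487 ≈ 26302.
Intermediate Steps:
H = ⅒ ≈ 0.10000
b = 3/2 (b = -3*(-½) = 3/2 ≈ 1.5000)
Z(L, O) = -4/487 (Z(L, O) = 1/((-4 + 3/2)² - 128) = 1/((-5/2)² - 128) = 1/(25/4 - 128) = 1/(-487/4) = -4/487)
Z((2 + 2)², H) - 1*(-26302) = -4/487 - 1*(-26302) = -4/487 + 26302 = 12809070/487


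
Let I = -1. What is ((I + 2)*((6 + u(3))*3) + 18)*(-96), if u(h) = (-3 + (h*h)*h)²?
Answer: -169344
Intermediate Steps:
u(h) = (-3 + h³)² (u(h) = (-3 + h²*h)² = (-3 + h³)²)
((I + 2)*((6 + u(3))*3) + 18)*(-96) = ((-1 + 2)*((6 + (-3 + 3³)²)*3) + 18)*(-96) = (1*((6 + (-3 + 27)²)*3) + 18)*(-96) = (1*((6 + 24²)*3) + 18)*(-96) = (1*((6 + 576)*3) + 18)*(-96) = (1*(582*3) + 18)*(-96) = (1*1746 + 18)*(-96) = (1746 + 18)*(-96) = 1764*(-96) = -169344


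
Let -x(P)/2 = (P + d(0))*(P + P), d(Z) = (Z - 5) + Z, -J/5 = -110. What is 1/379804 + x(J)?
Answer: -455384995999/379804 ≈ -1.1990e+6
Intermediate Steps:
J = 550 (J = -5*(-110) = 550)
d(Z) = -5 + 2*Z (d(Z) = (-5 + Z) + Z = -5 + 2*Z)
x(P) = -4*P*(-5 + P) (x(P) = -2*(P + (-5 + 2*0))*(P + P) = -2*(P + (-5 + 0))*2*P = -2*(P - 5)*2*P = -2*(-5 + P)*2*P = -4*P*(-5 + P))
1/379804 + x(J) = 1/379804 + 4*550*(5 - 1*550) = 1/379804 + 4*550*(5 - 550) = 1/379804 + 4*550*(-545) = 1/379804 - 1199000 = -455384995999/379804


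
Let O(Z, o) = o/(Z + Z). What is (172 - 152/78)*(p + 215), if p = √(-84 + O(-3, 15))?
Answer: 1425880/39 + 3316*I*√346/39 ≈ 36561.0 + 1581.6*I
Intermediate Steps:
O(Z, o) = o/(2*Z) (O(Z, o) = o/((2*Z)) = o*(1/(2*Z)) = o/(2*Z))
p = I*√346/2 (p = √(-84 + (½)*15/(-3)) = √(-84 + (½)*15*(-⅓)) = √(-84 - 5/2) = √(-173/2) = I*√346/2 ≈ 9.3005*I)
(172 - 152/78)*(p + 215) = (172 - 152/78)*(I*√346/2 + 215) = (172 - 152*1/78)*(215 + I*√346/2) = (172 - 76/39)*(215 + I*√346/2) = 6632*(215 + I*√346/2)/39 = 1425880/39 + 3316*I*√346/39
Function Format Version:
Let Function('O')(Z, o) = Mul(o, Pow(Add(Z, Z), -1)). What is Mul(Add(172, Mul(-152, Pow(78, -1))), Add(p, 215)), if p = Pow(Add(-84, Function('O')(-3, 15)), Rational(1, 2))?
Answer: Add(Rational(1425880, 39), Mul(Rational(3316, 39), I, Pow(346, Rational(1, 2)))) ≈ Add(36561., Mul(1581.6, I))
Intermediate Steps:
Function('O')(Z, o) = Mul(Rational(1, 2), o, Pow(Z, -1)) (Function('O')(Z, o) = Mul(o, Pow(Mul(2, Z), -1)) = Mul(o, Mul(Rational(1, 2), Pow(Z, -1))) = Mul(Rational(1, 2), o, Pow(Z, -1)))
p = Mul(Rational(1, 2), I, Pow(346, Rational(1, 2))) (p = Pow(Add(-84, Mul(Rational(1, 2), 15, Pow(-3, -1))), Rational(1, 2)) = Pow(Add(-84, Mul(Rational(1, 2), 15, Rational(-1, 3))), Rational(1, 2)) = Pow(Add(-84, Rational(-5, 2)), Rational(1, 2)) = Pow(Rational(-173, 2), Rational(1, 2)) = Mul(Rational(1, 2), I, Pow(346, Rational(1, 2))) ≈ Mul(9.3005, I))
Mul(Add(172, Mul(-152, Pow(78, -1))), Add(p, 215)) = Mul(Add(172, Mul(-152, Pow(78, -1))), Add(Mul(Rational(1, 2), I, Pow(346, Rational(1, 2))), 215)) = Mul(Add(172, Mul(-152, Rational(1, 78))), Add(215, Mul(Rational(1, 2), I, Pow(346, Rational(1, 2))))) = Mul(Add(172, Rational(-76, 39)), Add(215, Mul(Rational(1, 2), I, Pow(346, Rational(1, 2))))) = Mul(Rational(6632, 39), Add(215, Mul(Rational(1, 2), I, Pow(346, Rational(1, 2))))) = Add(Rational(1425880, 39), Mul(Rational(3316, 39), I, Pow(346, Rational(1, 2))))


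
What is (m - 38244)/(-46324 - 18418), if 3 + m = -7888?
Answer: 46135/64742 ≈ 0.71260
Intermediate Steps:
m = -7891 (m = -3 - 7888 = -7891)
(m - 38244)/(-46324 - 18418) = (-7891 - 38244)/(-46324 - 18418) = -46135/(-64742) = -46135*(-1/64742) = 46135/64742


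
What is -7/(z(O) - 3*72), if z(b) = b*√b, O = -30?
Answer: 7/341 - 35*I*√30/12276 ≈ 0.020528 - 0.015616*I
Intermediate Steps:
z(b) = b^(3/2)
-7/(z(O) - 3*72) = -7/((-30)^(3/2) - 3*72) = -7/(-30*I*√30 - 216) = -7/(-216 - 30*I*√30)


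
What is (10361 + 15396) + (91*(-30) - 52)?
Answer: 22975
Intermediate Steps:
(10361 + 15396) + (91*(-30) - 52) = 25757 + (-2730 - 52) = 25757 - 2782 = 22975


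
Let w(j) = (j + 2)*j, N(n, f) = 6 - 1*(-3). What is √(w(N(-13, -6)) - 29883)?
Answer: 2*I*√7446 ≈ 172.58*I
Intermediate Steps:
N(n, f) = 9 (N(n, f) = 6 + 3 = 9)
w(j) = j*(2 + j) (w(j) = (2 + j)*j = j*(2 + j))
√(w(N(-13, -6)) - 29883) = √(9*(2 + 9) - 29883) = √(9*11 - 29883) = √(99 - 29883) = √(-29784) = 2*I*√7446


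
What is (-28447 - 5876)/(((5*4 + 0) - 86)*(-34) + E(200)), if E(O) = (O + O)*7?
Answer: -34323/5044 ≈ -6.8047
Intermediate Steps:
E(O) = 14*O (E(O) = (2*O)*7 = 14*O)
(-28447 - 5876)/(((5*4 + 0) - 86)*(-34) + E(200)) = (-28447 - 5876)/(((5*4 + 0) - 86)*(-34) + 14*200) = -34323/(((20 + 0) - 86)*(-34) + 2800) = -34323/((20 - 86)*(-34) + 2800) = -34323/(-66*(-34) + 2800) = -34323/(2244 + 2800) = -34323/5044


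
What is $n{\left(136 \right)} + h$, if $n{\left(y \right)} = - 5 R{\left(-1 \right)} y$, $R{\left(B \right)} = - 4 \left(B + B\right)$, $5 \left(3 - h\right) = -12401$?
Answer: $- \frac{14784}{5} \approx -2956.8$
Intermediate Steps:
$h = \frac{12416}{5}$ ($h = 3 - - \frac{12401}{5} = 3 + \frac{12401}{5} = \frac{12416}{5} \approx 2483.2$)
$R{\left(B \right)} = - 8 B$ ($R{\left(B \right)} = - 4 \cdot 2 B = - 8 B$)
$n{\left(y \right)} = - 40 y$ ($n{\left(y \right)} = - 5 \left(\left(-8\right) \left(-1\right)\right) y = \left(-5\right) 8 y = - 40 y$)
$n{\left(136 \right)} + h = \left(-40\right) 136 + \frac{12416}{5} = -5440 + \frac{12416}{5} = - \frac{14784}{5}$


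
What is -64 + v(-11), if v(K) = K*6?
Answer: -130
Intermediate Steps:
v(K) = 6*K
-64 + v(-11) = -64 + 6*(-11) = -64 - 66 = -130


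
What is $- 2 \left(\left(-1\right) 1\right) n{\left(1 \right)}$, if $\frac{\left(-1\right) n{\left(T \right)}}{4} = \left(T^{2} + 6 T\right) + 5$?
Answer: $-96$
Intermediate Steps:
$n{\left(T \right)} = -20 - 24 T - 4 T^{2}$ ($n{\left(T \right)} = - 4 \left(\left(T^{2} + 6 T\right) + 5\right) = - 4 \left(5 + T^{2} + 6 T\right) = -20 - 24 T - 4 T^{2}$)
$- 2 \left(\left(-1\right) 1\right) n{\left(1 \right)} = - 2 \left(\left(-1\right) 1\right) \left(-20 - 24 - 4 \cdot 1^{2}\right) = \left(-2\right) \left(-1\right) \left(-20 - 24 - 4\right) = 2 \left(-20 - 24 - 4\right) = 2 \left(-48\right) = -96$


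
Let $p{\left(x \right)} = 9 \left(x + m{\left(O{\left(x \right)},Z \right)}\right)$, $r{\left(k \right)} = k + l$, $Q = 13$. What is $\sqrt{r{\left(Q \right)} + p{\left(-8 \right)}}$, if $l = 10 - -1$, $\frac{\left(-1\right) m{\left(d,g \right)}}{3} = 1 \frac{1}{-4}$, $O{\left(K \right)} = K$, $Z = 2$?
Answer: $\frac{i \sqrt{165}}{2} \approx 6.4226 i$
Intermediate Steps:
$m{\left(d,g \right)} = \frac{3}{4}$ ($m{\left(d,g \right)} = - 3 \cdot 1 \frac{1}{-4} = - 3 \cdot 1 \left(- \frac{1}{4}\right) = \left(-3\right) \left(- \frac{1}{4}\right) = \frac{3}{4}$)
$l = 11$ ($l = 10 + 1 = 11$)
$r{\left(k \right)} = 11 + k$ ($r{\left(k \right)} = k + 11 = 11 + k$)
$p{\left(x \right)} = \frac{27}{4} + 9 x$ ($p{\left(x \right)} = 9 \left(x + \frac{3}{4}\right) = 9 \left(\frac{3}{4} + x\right) = \frac{27}{4} + 9 x$)
$\sqrt{r{\left(Q \right)} + p{\left(-8 \right)}} = \sqrt{\left(11 + 13\right) + \left(\frac{27}{4} + 9 \left(-8\right)\right)} = \sqrt{24 + \left(\frac{27}{4} - 72\right)} = \sqrt{24 - \frac{261}{4}} = \sqrt{- \frac{165}{4}} = \frac{i \sqrt{165}}{2}$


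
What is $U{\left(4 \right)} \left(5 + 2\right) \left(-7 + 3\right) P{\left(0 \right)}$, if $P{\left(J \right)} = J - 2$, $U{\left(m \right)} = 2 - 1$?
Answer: $56$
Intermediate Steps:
$U{\left(m \right)} = 1$ ($U{\left(m \right)} = 2 - 1 = 1$)
$P{\left(J \right)} = -2 + J$
$U{\left(4 \right)} \left(5 + 2\right) \left(-7 + 3\right) P{\left(0 \right)} = 1 \left(5 + 2\right) \left(-7 + 3\right) \left(-2 + 0\right) = 1 \cdot 7 \left(-4\right) \left(-2\right) = 1 \left(-28\right) \left(-2\right) = \left(-28\right) \left(-2\right) = 56$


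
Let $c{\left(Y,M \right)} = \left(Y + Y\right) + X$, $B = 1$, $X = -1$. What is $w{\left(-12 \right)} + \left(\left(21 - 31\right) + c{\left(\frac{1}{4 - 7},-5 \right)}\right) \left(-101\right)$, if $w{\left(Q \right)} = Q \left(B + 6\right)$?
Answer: $\frac{3283}{3} \approx 1094.3$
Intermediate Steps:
$c{\left(Y,M \right)} = -1 + 2 Y$ ($c{\left(Y,M \right)} = \left(Y + Y\right) - 1 = 2 Y - 1 = -1 + 2 Y$)
$w{\left(Q \right)} = 7 Q$ ($w{\left(Q \right)} = Q \left(1 + 6\right) = Q 7 = 7 Q$)
$w{\left(-12 \right)} + \left(\left(21 - 31\right) + c{\left(\frac{1}{4 - 7},-5 \right)}\right) \left(-101\right) = 7 \left(-12\right) + \left(\left(21 - 31\right) - \left(1 - \frac{2}{4 - 7}\right)\right) \left(-101\right) = -84 + \left(-10 - \left(1 - \frac{2}{-3}\right)\right) \left(-101\right) = -84 + \left(-10 + \left(-1 + 2 \left(- \frac{1}{3}\right)\right)\right) \left(-101\right) = -84 + \left(-10 - \frac{5}{3}\right) \left(-101\right) = -84 - - \frac{3535}{3} = -84 + \frac{3535}{3} = \frac{3283}{3}$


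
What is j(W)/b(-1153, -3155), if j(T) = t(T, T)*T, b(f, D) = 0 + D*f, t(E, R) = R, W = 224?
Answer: 50176/3637715 ≈ 0.013793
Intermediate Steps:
b(f, D) = D*f
j(T) = T² (j(T) = T*T = T²)
j(W)/b(-1153, -3155) = 224²/((-3155*(-1153))) = 50176/3637715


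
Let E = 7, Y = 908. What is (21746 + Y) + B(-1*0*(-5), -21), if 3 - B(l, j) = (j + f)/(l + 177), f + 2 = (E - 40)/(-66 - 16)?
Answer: 328845551/14514 ≈ 22657.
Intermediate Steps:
f = -131/82 (f = -2 + (7 - 40)/(-66 - 16) = -2 - 33/(-82) = -2 - 33*(-1/82) = -2 + 33/82 = -131/82 ≈ -1.5976)
B(l, j) = 3 - (-131/82 + j)/(177 + l) (B(l, j) = 3 - (j - 131/82)/(l + 177) = 3 - (-131/82 + j)/(177 + l))
(21746 + Y) + B(-1*0*(-5), -21) = (21746 + 908) + (43673/82 - 1*(-21) + 3*(-1*0*(-5)))/(177 - 1*0*(-5)) = 22654 + (43673/82 + 21 + 3*(0*(-5)))/(177 + 0*(-5)) = 22654 + (43673/82 + 21 + 3*0)/(177 + 0) = 22654 + (43673/82 + 21 + 0)/177 = 22654 + (1/177)*(45395/82) = 22654 + 45395/14514 = 328845551/14514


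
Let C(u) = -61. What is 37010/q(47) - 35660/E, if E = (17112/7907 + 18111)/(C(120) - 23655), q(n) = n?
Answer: 319591914361130/6731377083 ≈ 47478.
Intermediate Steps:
E = -143220789/187522412 (E = (17112/7907 + 18111)/(-61 - 23655) = (17112*(1/7907) + 18111)/(-23716) = (17112/7907 + 18111)*(-1/23716) = (143220789/7907)*(-1/23716) = -143220789/187522412 ≈ -0.76375)
37010/q(47) - 35660/E = 37010/47 - 35660/(-143220789/187522412) = 37010*(1/47) - 35660*(-187522412/143220789) = 37010/47 + 6687049211920/143220789 = 319591914361130/6731377083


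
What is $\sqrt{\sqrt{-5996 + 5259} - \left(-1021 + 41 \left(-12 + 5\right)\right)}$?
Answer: $\sqrt{1308 + i \sqrt{737}} \approx 36.168 + 0.3753 i$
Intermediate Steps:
$\sqrt{\sqrt{-5996 + 5259} - \left(-1021 + 41 \left(-12 + 5\right)\right)} = \sqrt{\sqrt{-737} + \left(\left(\left(-41\right) \left(-7\right) + 12406\right) - 11385\right)} = \sqrt{i \sqrt{737} + \left(\left(287 + 12406\right) - 11385\right)} = \sqrt{i \sqrt{737} + \left(12693 - 11385\right)} = \sqrt{i \sqrt{737} + 1308} = \sqrt{1308 + i \sqrt{737}}$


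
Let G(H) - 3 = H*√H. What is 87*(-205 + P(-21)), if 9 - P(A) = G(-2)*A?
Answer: -11571 - 3654*I*√2 ≈ -11571.0 - 5167.5*I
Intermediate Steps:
G(H) = 3 + H^(3/2) (G(H) = 3 + H*√H = 3 + H^(3/2))
P(A) = 9 - A*(3 - 2*I*√2) (P(A) = 9 - (3 + (-2)^(3/2))*A = 9 - (3 - 2*I*√2)*A = 9 - A*(3 - 2*I*√2))
87*(-205 + P(-21)) = 87*(-205 + (9 - 1*(-21)*(3 - 2*I*√2))) = 87*(-205 + (9 + (63 - 42*I*√2))) = 87*(-205 + (72 - 42*I*√2)) = 87*(-133 - 42*I*√2) = -11571 - 3654*I*√2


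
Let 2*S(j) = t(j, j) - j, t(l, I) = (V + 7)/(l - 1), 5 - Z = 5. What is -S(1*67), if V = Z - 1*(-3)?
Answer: 1103/33 ≈ 33.424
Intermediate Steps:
Z = 0 (Z = 5 - 1*5 = 5 - 5 = 0)
V = 3 (V = 0 - 1*(-3) = 0 + 3 = 3)
t(l, I) = 10/(-1 + l) (t(l, I) = (3 + 7)/(l - 1) = 10/(-1 + l))
S(j) = 5/(-1 + j) - j/2 (S(j) = (10/(-1 + j) - j)/2 = (-j + 10/(-1 + j))/2 = 5/(-1 + j) - j/2)
-S(1*67) = -(10 - 1*67*(-1 + 1*67))/(2*(-1 + 1*67)) = -(10 - 1*67*(-1 + 67))/(2*(-1 + 67)) = -(10 - 1*67*66)/(2*66) = -(10 - 4422)/(2*66) = -(-4412)/(2*66) = -1*(-1103/33) = 1103/33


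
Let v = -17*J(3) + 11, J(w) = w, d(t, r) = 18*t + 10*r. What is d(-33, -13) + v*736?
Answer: -30164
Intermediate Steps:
d(t, r) = 10*r + 18*t
v = -40 (v = -17*3 + 11 = -51 + 11 = -40)
d(-33, -13) + v*736 = (10*(-13) + 18*(-33)) - 40*736 = (-130 - 594) - 29440 = -724 - 29440 = -30164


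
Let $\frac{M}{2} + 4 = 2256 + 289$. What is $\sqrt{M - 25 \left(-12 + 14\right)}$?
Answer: $2 \sqrt{1258} \approx 70.937$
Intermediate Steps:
$M = 5082$ ($M = -8 + 2 \left(2256 + 289\right) = -8 + 2 \cdot 2545 = -8 + 5090 = 5082$)
$\sqrt{M - 25 \left(-12 + 14\right)} = \sqrt{5082 - 25 \left(-12 + 14\right)} = \sqrt{5082 - 50} = \sqrt{5032} = 2 \sqrt{1258}$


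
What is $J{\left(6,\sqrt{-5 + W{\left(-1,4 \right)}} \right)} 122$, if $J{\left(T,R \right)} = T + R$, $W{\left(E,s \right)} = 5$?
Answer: $732$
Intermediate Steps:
$J{\left(T,R \right)} = R + T$
$J{\left(6,\sqrt{-5 + W{\left(-1,4 \right)}} \right)} 122 = \left(\sqrt{-5 + 5} + 6\right) 122 = \left(\sqrt{0} + 6\right) 122 = \left(0 + 6\right) 122 = 6 \cdot 122 = 732$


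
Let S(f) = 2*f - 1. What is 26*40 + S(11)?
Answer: 1061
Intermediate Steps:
S(f) = -1 + 2*f
26*40 + S(11) = 26*40 + (-1 + 2*11) = 1040 + (-1 + 22) = 1040 + 21 = 1061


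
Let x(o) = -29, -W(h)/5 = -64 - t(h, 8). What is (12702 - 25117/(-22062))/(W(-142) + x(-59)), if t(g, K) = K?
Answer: 280256641/7302522 ≈ 38.378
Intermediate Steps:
W(h) = 360 (W(h) = -5*(-64 - 1*8) = -5*(-64 - 8) = -5*(-72) = 360)
(12702 - 25117/(-22062))/(W(-142) + x(-59)) = (12702 - 25117/(-22062))/(360 - 29) = (12702 - 25117*(-1/22062))/331 = (12702 + 25117/22062)*(1/331) = (280256641/22062)*(1/331) = 280256641/7302522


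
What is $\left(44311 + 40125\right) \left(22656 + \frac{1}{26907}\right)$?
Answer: $\frac{51472607188948}{26907} \approx 1.913 \cdot 10^{9}$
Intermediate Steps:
$\left(44311 + 40125\right) \left(22656 + \frac{1}{26907}\right) = 84436 \left(22656 + \frac{1}{26907}\right) = 84436 \cdot \frac{609604993}{26907} = \frac{51472607188948}{26907}$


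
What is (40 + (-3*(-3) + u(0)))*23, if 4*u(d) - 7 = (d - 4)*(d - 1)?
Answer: 4761/4 ≈ 1190.3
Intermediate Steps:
u(d) = 7/4 + (-1 + d)*(-4 + d)/4 (u(d) = 7/4 + ((d - 4)*(d - 1))/4 = 7/4 + ((-4 + d)*(-1 + d))/4 = 7/4 + ((-1 + d)*(-4 + d))/4 = 7/4 + (-1 + d)*(-4 + d)/4)
(40 + (-3*(-3) + u(0)))*23 = (40 + (-3*(-3) + (11/4 - 5/4*0 + (¼)*0²)))*23 = (40 + (9 + (11/4 + 0 + (¼)*0)))*23 = (40 + (9 + (11/4 + 0 + 0)))*23 = (40 + (9 + 11/4))*23 = (40 + 47/4)*23 = (207/4)*23 = 4761/4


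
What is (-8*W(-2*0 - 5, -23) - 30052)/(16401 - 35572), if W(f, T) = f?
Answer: 30012/19171 ≈ 1.5655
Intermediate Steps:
(-8*W(-2*0 - 5, -23) - 30052)/(16401 - 35572) = (-8*(-2*0 - 5) - 30052)/(16401 - 35572) = (-8*(0 - 5) - 30052)/(-19171) = (-8*(-5) - 30052)*(-1/19171) = (40 - 30052)*(-1/19171) = -30012*(-1/19171) = 30012/19171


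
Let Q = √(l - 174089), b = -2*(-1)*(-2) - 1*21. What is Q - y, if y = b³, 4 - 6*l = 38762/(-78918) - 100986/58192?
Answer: 15625 + I*√57367704991867087962277/574049532 ≈ 15625.0 + 417.24*I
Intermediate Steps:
l = 7148709119/6888594384 (l = ⅔ - (38762/(-78918) - 100986/58192)/6 = ⅔ - (38762*(-1/78918) - 100986/58192)/6 = ⅔ - (-19381/39459 - 1*50493/29096)/6 = ⅔ - (-19381/39459 - 50493/29096)/6 = ⅔ - ⅙*(-2556312863/1148099064) = ⅔ + 2556312863/6888594384 = 7148709119/6888594384 ≈ 1.0378)
b = -25 (b = 2*(-2) - 21 = -4 - 21 = -25)
y = -15625 (y = (-25)³ = -15625)
Q = I*√57367704991867087962277/574049532 (Q = √(7148709119/6888594384 - 174089) = √(-1199221359007057/6888594384) = I*√57367704991867087962277/574049532 ≈ 417.24*I)
Q - y = I*√57367704991867087962277/574049532 - 1*(-15625) = I*√57367704991867087962277/574049532 + 15625 = 15625 + I*√57367704991867087962277/574049532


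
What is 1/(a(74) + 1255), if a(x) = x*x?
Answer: 1/6731 ≈ 0.00014857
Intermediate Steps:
a(x) = x²
1/(a(74) + 1255) = 1/(74² + 1255) = 1/(5476 + 1255) = 1/6731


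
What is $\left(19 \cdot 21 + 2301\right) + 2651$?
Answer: $5351$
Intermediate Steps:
$\left(19 \cdot 21 + 2301\right) + 2651 = \left(399 + 2301\right) + 2651 = 2700 + 2651 = 5351$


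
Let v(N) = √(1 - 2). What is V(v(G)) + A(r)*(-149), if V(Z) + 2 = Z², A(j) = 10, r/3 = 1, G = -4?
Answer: -1493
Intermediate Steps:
r = 3 (r = 3*1 = 3)
v(N) = I (v(N) = √(-1) = I)
V(Z) = -2 + Z²
V(v(G)) + A(r)*(-149) = (-2 + I²) + 10*(-149) = (-2 - 1) - 1490 = -3 - 1490 = -1493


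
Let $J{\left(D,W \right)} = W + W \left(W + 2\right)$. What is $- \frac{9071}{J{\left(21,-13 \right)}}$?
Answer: $- \frac{9071}{130} \approx -69.777$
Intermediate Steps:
$J{\left(D,W \right)} = W + W \left(2 + W\right)$
$- \frac{9071}{J{\left(21,-13 \right)}} = - \frac{9071}{\left(-13\right) \left(3 - 13\right)} = - \frac{9071}{\left(-13\right) \left(-10\right)} = - \frac{9071}{130}$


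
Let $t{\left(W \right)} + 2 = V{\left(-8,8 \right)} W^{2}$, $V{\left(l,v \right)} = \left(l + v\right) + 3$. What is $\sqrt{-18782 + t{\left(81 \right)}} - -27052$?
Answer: $27052 + \sqrt{899} \approx 27082.0$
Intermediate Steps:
$V{\left(l,v \right)} = 3 + l + v$
$t{\left(W \right)} = -2 + 3 W^{2}$ ($t{\left(W \right)} = -2 + \left(3 - 8 + 8\right) W^{2} = -2 + 3 W^{2}$)
$\sqrt{-18782 + t{\left(81 \right)}} - -27052 = \sqrt{-18782 - \left(2 - 3 \cdot 81^{2}\right)} - -27052 = \sqrt{-18782 + \left(-2 + 3 \cdot 6561\right)} + 27052 = \sqrt{-18782 + \left(-2 + 19683\right)} + 27052 = \sqrt{-18782 + 19681} + 27052 = \sqrt{899} + 27052 = 27052 + \sqrt{899}$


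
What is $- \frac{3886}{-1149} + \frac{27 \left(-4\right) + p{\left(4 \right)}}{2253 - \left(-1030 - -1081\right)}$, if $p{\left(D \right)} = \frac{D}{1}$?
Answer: $\frac{1406246}{421683} \approx 3.3348$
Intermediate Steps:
$p{\left(D \right)} = D$ ($p{\left(D \right)} = D 1 = D$)
$- \frac{3886}{-1149} + \frac{27 \left(-4\right) + p{\left(4 \right)}}{2253 - \left(-1030 - -1081\right)} = - \frac{3886}{-1149} + \frac{27 \left(-4\right) + 4}{2253 - \left(-1030 - -1081\right)} = \left(-3886\right) \left(- \frac{1}{1149}\right) + \frac{-108 + 4}{2253 - \left(-1030 + 1081\right)} = \frac{3886}{1149} - \frac{104}{2253 - 51} = \frac{3886}{1149} - \frac{104}{2202} = \frac{3886}{1149} - \frac{52}{1101} = \frac{1406246}{421683}$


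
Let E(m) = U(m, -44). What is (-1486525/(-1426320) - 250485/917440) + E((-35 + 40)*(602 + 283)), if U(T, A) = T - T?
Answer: 2516314327/3271407552 ≈ 0.76918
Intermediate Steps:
U(T, A) = 0
E(m) = 0
(-1486525/(-1426320) - 250485/917440) + E((-35 + 40)*(602 + 283)) = (-1486525/(-1426320) - 250485/917440) + 0 = (-1486525*(-1/1426320) - 250485*1/917440) + 0 = (297305/285264 - 50097/183488) + 0 = 2516314327/3271407552 + 0 = 2516314327/3271407552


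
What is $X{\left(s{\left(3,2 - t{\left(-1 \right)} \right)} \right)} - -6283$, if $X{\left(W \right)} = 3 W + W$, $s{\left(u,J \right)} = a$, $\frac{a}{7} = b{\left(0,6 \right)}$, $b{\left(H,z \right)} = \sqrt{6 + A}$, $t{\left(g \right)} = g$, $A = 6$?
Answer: $6283 + 56 \sqrt{3} \approx 6380.0$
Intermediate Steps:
$b{\left(H,z \right)} = 2 \sqrt{3}$ ($b{\left(H,z \right)} = \sqrt{6 + 6} = \sqrt{12} = 2 \sqrt{3}$)
$a = 14 \sqrt{3}$ ($a = 7 \cdot 2 \sqrt{3} = 14 \sqrt{3} \approx 24.249$)
$s{\left(u,J \right)} = 14 \sqrt{3}$
$X{\left(W \right)} = 4 W$
$X{\left(s{\left(3,2 - t{\left(-1 \right)} \right)} \right)} - -6283 = 4 \cdot 14 \sqrt{3} - -6283 = 56 \sqrt{3} + 6283 = 6283 + 56 \sqrt{3}$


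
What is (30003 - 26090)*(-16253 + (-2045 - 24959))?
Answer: -169264641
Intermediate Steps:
(30003 - 26090)*(-16253 + (-2045 - 24959)) = 3913*(-16253 - 27004) = 3913*(-43257) = -169264641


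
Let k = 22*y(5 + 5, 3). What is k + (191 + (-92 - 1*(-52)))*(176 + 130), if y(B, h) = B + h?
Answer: 46492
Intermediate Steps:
k = 286 (k = 22*((5 + 5) + 3) = 22*(10 + 3) = 22*13 = 286)
k + (191 + (-92 - 1*(-52)))*(176 + 130) = 286 + (191 + (-92 - 1*(-52)))*(176 + 130) = 286 + (191 + (-92 + 52))*306 = 286 + (191 - 40)*306 = 286 + 151*306 = 286 + 46206 = 46492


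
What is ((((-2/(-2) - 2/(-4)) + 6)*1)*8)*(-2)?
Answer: -120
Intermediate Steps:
((((-2/(-2) - 2/(-4)) + 6)*1)*8)*(-2) = ((((-2*(-½) - 2*(-¼)) + 6)*1)*8)*(-2) = ((((1 + ½) + 6)*1)*8)*(-2) = (((3/2 + 6)*1)*8)*(-2) = (((15/2)*1)*8)*(-2) = ((15/2)*8)*(-2) = 60*(-2) = -120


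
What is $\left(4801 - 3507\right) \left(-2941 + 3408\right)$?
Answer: $604298$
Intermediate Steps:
$\left(4801 - 3507\right) \left(-2941 + 3408\right) = 1294 \cdot 467 = 604298$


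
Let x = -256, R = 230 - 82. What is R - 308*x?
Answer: 78996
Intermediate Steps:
R = 148
R - 308*x = 148 - 308*(-256) = 148 + 78848 = 78996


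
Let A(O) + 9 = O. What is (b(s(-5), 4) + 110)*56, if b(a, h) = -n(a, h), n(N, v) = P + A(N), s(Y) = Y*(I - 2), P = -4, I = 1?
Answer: 6608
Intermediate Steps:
A(O) = -9 + O
s(Y) = -Y (s(Y) = Y*(1 - 2) = Y*(-1) = -Y)
n(N, v) = -13 + N (n(N, v) = -4 + (-9 + N) = -13 + N)
b(a, h) = 13 - a (b(a, h) = -(-13 + a) = 13 - a)
(b(s(-5), 4) + 110)*56 = ((13 - (-1)*(-5)) + 110)*56 = ((13 - 1*5) + 110)*56 = ((13 - 5) + 110)*56 = (8 + 110)*56 = 118*56 = 6608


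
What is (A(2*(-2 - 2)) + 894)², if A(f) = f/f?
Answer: 801025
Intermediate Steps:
A(f) = 1
(A(2*(-2 - 2)) + 894)² = (1 + 894)² = 895² = 801025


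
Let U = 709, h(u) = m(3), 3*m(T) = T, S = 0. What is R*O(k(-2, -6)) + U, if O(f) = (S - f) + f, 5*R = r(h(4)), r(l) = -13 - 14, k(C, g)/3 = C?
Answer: 709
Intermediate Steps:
m(T) = T/3
h(u) = 1 (h(u) = (1/3)*3 = 1)
k(C, g) = 3*C
r(l) = -27
R = -27/5 (R = (1/5)*(-27) = -27/5 ≈ -5.4000)
O(f) = 0 (O(f) = (0 - f) + f = -f + f = 0)
R*O(k(-2, -6)) + U = -27/5*0 + 709 = 0 + 709 = 709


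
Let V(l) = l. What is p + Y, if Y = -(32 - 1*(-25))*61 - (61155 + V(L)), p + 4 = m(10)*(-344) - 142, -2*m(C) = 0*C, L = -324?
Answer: -64454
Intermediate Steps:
m(C) = 0 (m(C) = -0*C = -½*0 = 0)
p = -146 (p = -4 + (0*(-344) - 142) = -4 + (0 - 142) = -4 - 142 = -146)
Y = -64308 (Y = -(32 - 1*(-25))*61 - (61155 - 324) = -(32 + 25)*61 - 1*60831 = -1*57*61 - 60831 = -57*61 - 60831 = -3477 - 60831 = -64308)
p + Y = -146 - 64308 = -64454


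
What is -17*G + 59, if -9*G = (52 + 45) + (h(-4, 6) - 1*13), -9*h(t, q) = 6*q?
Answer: 1891/9 ≈ 210.11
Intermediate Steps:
h(t, q) = -2*q/3
G = -80/9 (G = -((52 + 45) + (-2/3*6 - 1*13))/9 = -(97 + (-4 - 13))/9 = -(97 - 17)/9 = -1/9*80 = -80/9 ≈ -8.8889)
-17*G + 59 = -17*(-80/9) + 59 = 1360/9 + 59 = 1891/9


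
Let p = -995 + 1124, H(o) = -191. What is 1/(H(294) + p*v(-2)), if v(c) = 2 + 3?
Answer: 1/454 ≈ 0.0022026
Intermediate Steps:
v(c) = 5
p = 129
1/(H(294) + p*v(-2)) = 1/(-191 + 129*5) = 1/(-191 + 645) = 1/454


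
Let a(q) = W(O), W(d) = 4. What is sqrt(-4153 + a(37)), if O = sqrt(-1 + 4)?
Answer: 3*I*sqrt(461) ≈ 64.413*I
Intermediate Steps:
O = sqrt(3) ≈ 1.7320
a(q) = 4
sqrt(-4153 + a(37)) = sqrt(-4153 + 4) = sqrt(-4149) = 3*I*sqrt(461)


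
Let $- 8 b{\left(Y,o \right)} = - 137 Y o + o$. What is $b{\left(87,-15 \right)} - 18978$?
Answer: $- \frac{165297}{4} \approx -41324.0$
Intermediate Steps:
$b{\left(Y,o \right)} = - \frac{o}{8} + \frac{137 Y o}{8}$ ($b{\left(Y,o \right)} = - \frac{- 137 Y o + o}{8} = - \frac{o - 137 Y o}{8} = - \frac{o}{8} + \frac{137 Y o}{8}$)
$b{\left(87,-15 \right)} - 18978 = \frac{1}{8} \left(-15\right) \left(-1 + 137 \cdot 87\right) - 18978 = \frac{1}{8} \left(-15\right) \left(-1 + 11919\right) - 18978 = \frac{1}{8} \left(-15\right) 11918 - 18978 = - \frac{89385}{4} - 18978 = - \frac{165297}{4}$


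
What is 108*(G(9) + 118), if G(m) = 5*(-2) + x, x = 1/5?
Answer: 58428/5 ≈ 11686.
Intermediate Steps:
x = ⅕ ≈ 0.20000
G(m) = -49/5 (G(m) = 5*(-2) + ⅕ = -10 + ⅕ = -49/5)
108*(G(9) + 118) = 108*(-49/5 + 118) = 108*(541/5) = 58428/5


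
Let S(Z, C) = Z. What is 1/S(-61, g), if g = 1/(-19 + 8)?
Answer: -1/61 ≈ -0.016393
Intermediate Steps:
g = -1/11 (g = 1/(-11) = -1/11 ≈ -0.090909)
1/S(-61, g) = 1/(-61) = -1/61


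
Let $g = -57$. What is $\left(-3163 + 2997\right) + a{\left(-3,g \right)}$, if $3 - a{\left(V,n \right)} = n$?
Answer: $-106$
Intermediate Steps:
$a{\left(V,n \right)} = 3 - n$
$\left(-3163 + 2997\right) + a{\left(-3,g \right)} = \left(-3163 + 2997\right) + \left(3 - -57\right) = -166 + \left(3 + 57\right) = -166 + 60 = -106$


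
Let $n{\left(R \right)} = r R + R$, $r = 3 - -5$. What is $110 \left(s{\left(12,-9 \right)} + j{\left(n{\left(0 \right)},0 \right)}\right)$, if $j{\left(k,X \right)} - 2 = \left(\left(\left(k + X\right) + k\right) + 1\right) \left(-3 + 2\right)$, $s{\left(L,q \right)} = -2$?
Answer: $-110$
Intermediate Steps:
$r = 8$ ($r = 3 + 5 = 8$)
$n{\left(R \right)} = 9 R$ ($n{\left(R \right)} = 8 R + R = 9 R$)
$j{\left(k,X \right)} = 1 - X - 2 k$ ($j{\left(k,X \right)} = 2 + \left(\left(\left(k + X\right) + k\right) + 1\right) \left(-3 + 2\right) = 2 + \left(\left(\left(X + k\right) + k\right) + 1\right) \left(-1\right) = 2 + \left(\left(X + 2 k\right) + 1\right) \left(-1\right) = 2 + \left(1 + X + 2 k\right) \left(-1\right) = 2 - \left(1 + X + 2 k\right) = 1 - X - 2 k$)
$110 \left(s{\left(12,-9 \right)} + j{\left(n{\left(0 \right)},0 \right)}\right) = 110 \left(-2 - \left(-1 + 2 \cdot 9 \cdot 0\right)\right) = 110 \left(-2 + \left(1 + 0 - 0\right)\right) = 110 \left(-2 + \left(1 + 0 + 0\right)\right) = 110 \left(-2 + 1\right) = 110 \left(-1\right) = -110$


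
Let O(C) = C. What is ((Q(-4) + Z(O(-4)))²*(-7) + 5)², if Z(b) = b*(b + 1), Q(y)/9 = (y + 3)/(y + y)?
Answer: 5906691025/4096 ≈ 1.4421e+6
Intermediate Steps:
Q(y) = 9*(3 + y)/(2*y) (Q(y) = 9*((y + 3)/(y + y)) = 9*((3 + y)/((2*y))) = 9*((3 + y)*(1/(2*y))) = 9*((3 + y)/(2*y)) = 9*(3 + y)/(2*y))
Z(b) = b*(1 + b)
((Q(-4) + Z(O(-4)))²*(-7) + 5)² = (((9/2)*(3 - 4)/(-4) - 4*(1 - 4))²*(-7) + 5)² = (((9/2)*(-¼)*(-1) - 4*(-3))²*(-7) + 5)² = ((9/8 + 12)²*(-7) + 5)² = ((105/8)²*(-7) + 5)² = ((11025/64)*(-7) + 5)² = (-77175/64 + 5)² = (-76855/64)² = 5906691025/4096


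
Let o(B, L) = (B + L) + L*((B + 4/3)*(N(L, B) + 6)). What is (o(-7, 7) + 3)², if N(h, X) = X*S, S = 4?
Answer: 6901129/9 ≈ 7.6679e+5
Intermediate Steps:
N(h, X) = 4*X (N(h, X) = X*4 = 4*X)
o(B, L) = B + L + L*(6 + 4*B)*(4/3 + B) (o(B, L) = (B + L) + L*((B + 4/3)*(4*B + 6)) = (B + L) + L*((B + 4*(⅓))*(6 + 4*B)) = (B + L) + L*((B + 4/3)*(6 + 4*B)) = (B + L) + L*((4/3 + B)*(6 + 4*B)) = (B + L) + L*((6 + 4*B)*(4/3 + B)) = (B + L) + L*(6 + 4*B)*(4/3 + B) = B + L + L*(6 + 4*B)*(4/3 + B))
(o(-7, 7) + 3)² = ((-7 + 9*7 + 4*7*(-7)² + (34/3)*(-7)*7) + 3)² = ((-7 + 63 + 4*7*49 - 1666/3) + 3)² = ((-7 + 63 + 1372 - 1666/3) + 3)² = (2618/3 + 3)² = (2627/3)² = 6901129/9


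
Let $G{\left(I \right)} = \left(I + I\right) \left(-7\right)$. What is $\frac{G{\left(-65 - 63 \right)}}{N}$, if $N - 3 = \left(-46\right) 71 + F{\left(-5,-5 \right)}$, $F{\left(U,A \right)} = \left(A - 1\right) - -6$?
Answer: $- \frac{1792}{3263} \approx -0.54919$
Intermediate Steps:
$G{\left(I \right)} = - 14 I$ ($G{\left(I \right)} = 2 I \left(-7\right) = - 14 I$)
$F{\left(U,A \right)} = 5 + A$ ($F{\left(U,A \right)} = \left(A - 1\right) + 6 = \left(-1 + A\right) + 6 = 5 + A$)
$N = -3263$ ($N = 3 + \left(\left(-46\right) 71 + \left(5 - 5\right)\right) = 3 + \left(-3266 + 0\right) = 3 - 3266 = -3263$)
$\frac{G{\left(-65 - 63 \right)}}{N} = \frac{\left(-14\right) \left(-65 - 63\right)}{-3263} = - 14 \left(-65 - 63\right) \left(- \frac{1}{3263}\right) = \left(-14\right) \left(-128\right) \left(- \frac{1}{3263}\right) = 1792 \left(- \frac{1}{3263}\right) = - \frac{1792}{3263}$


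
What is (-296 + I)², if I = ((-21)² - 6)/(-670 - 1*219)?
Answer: 69473889241/790321 ≈ 87906.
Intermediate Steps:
I = -435/889 (I = (441 - 6)/(-670 - 219) = 435/(-889) = 435*(-1/889) = -435/889 ≈ -0.48931)
(-296 + I)² = (-296 - 435/889)² = (-263579/889)² = 69473889241/790321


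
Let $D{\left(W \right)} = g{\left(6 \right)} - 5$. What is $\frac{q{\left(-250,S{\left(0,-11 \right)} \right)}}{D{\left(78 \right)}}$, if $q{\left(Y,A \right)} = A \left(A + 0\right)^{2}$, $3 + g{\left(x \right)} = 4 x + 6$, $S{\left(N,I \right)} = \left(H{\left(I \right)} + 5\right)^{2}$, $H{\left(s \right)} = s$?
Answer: $\frac{23328}{11} \approx 2120.7$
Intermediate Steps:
$S{\left(N,I \right)} = \left(5 + I\right)^{2}$ ($S{\left(N,I \right)} = \left(I + 5\right)^{2} = \left(5 + I\right)^{2}$)
$g{\left(x \right)} = 3 + 4 x$ ($g{\left(x \right)} = -3 + \left(4 x + 6\right) = -3 + \left(6 + 4 x\right) = 3 + 4 x$)
$q{\left(Y,A \right)} = A^{3}$ ($q{\left(Y,A \right)} = A A^{2} = A^{3}$)
$D{\left(W \right)} = 22$ ($D{\left(W \right)} = \left(3 + 4 \cdot 6\right) - 5 = \left(3 + 24\right) - 5 = 27 - 5 = 22$)
$\frac{q{\left(-250,S{\left(0,-11 \right)} \right)}}{D{\left(78 \right)}} = \frac{\left(\left(5 - 11\right)^{2}\right)^{3}}{22} = \left(\left(-6\right)^{2}\right)^{3} \cdot \frac{1}{22} = 36^{3} \cdot \frac{1}{22} = 46656 \cdot \frac{1}{22} = \frac{23328}{11}$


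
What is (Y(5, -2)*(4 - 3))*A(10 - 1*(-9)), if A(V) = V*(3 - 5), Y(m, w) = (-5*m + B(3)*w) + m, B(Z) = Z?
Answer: 988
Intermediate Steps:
Y(m, w) = -4*m + 3*w (Y(m, w) = (-5*m + 3*w) + m = -4*m + 3*w)
A(V) = -2*V (A(V) = V*(-2) = -2*V)
(Y(5, -2)*(4 - 3))*A(10 - 1*(-9)) = ((-4*5 + 3*(-2))*(4 - 3))*(-2*(10 - 1*(-9))) = ((-20 - 6)*1)*(-2*(10 + 9)) = (-26*1)*(-2*19) = -26*(-38) = 988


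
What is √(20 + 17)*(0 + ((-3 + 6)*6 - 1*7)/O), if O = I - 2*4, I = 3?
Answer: -11*√37/5 ≈ -13.382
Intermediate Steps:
O = -5 (O = 3 - 2*4 = 3 - 8 = -5)
√(20 + 17)*(0 + ((-3 + 6)*6 - 1*7)/O) = √(20 + 17)*(0 + ((-3 + 6)*6 - 1*7)/(-5)) = √37*(0 + (3*6 - 7)*(-⅕)) = √37*(0 + (18 - 7)*(-⅕)) = √37*(0 + 11*(-⅕)) = √37*(0 - 11/5) = √37*(-11/5) = -11*√37/5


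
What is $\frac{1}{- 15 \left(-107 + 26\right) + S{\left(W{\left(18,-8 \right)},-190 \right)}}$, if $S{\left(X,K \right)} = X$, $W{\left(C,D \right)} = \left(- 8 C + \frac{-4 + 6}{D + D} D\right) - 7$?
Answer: $\frac{1}{1065} \approx 0.00093897$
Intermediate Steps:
$W{\left(C,D \right)} = -6 - 8 C$ ($W{\left(C,D \right)} = \left(- 8 C + \frac{2}{2 D} D\right) - 7 = \left(- 8 C + 2 \frac{1}{2 D} D\right) - 7 = \left(- 8 C + \frac{D}{D}\right) - 7 = \left(- 8 C + 1\right) - 7 = \left(1 - 8 C\right) - 7 = -6 - 8 C$)
$\frac{1}{- 15 \left(-107 + 26\right) + S{\left(W{\left(18,-8 \right)},-190 \right)}} = \frac{1}{- 15 \left(-107 + 26\right) - 150} = \frac{1}{\left(-15\right) \left(-81\right) - 150} = \frac{1}{1215 - 150} = \frac{1}{1065}$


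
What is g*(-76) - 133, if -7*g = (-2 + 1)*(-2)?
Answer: -779/7 ≈ -111.29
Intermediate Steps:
g = -2/7 (g = -(-2 + 1)*(-2)/7 = -(-1)*(-2)/7 = -1/7*2 = -2/7 ≈ -0.28571)
g*(-76) - 133 = -2/7*(-76) - 133 = 152/7 - 133 = -779/7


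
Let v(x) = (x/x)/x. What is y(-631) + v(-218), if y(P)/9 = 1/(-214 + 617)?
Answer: 1559/87854 ≈ 0.017745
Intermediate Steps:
y(P) = 9/403 (y(P) = 9/(-214 + 617) = 9/403)
v(x) = 1/x
y(-631) + v(-218) = 9/403 + 1/(-218) = 9/403 - 1/218 = 1559/87854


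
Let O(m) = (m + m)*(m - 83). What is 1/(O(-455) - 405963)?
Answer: 1/83617 ≈ 1.1959e-5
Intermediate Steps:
O(m) = 2*m*(-83 + m) (O(m) = (2*m)*(-83 + m) = 2*m*(-83 + m))
1/(O(-455) - 405963) = 1/(2*(-455)*(-83 - 455) - 405963) = 1/(2*(-455)*(-538) - 405963) = 1/(489580 - 405963) = 1/83617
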